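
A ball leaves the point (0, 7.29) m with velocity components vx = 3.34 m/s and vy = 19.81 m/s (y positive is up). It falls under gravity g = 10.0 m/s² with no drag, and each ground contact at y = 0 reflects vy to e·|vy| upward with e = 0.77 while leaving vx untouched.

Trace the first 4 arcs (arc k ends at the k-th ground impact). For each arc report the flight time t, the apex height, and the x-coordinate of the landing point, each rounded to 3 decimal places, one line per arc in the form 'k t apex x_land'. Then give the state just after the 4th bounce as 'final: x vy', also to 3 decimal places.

1 4.301 26.912 14.365
2 3.573 15.956 26.298
3 2.751 9.460 35.487
4 2.118 5.609 42.562
final: 42.562 8.155

Arc 1: start y=7.290, vy=19.810 → t=4.301, apex=26.912, x_land=14.365, impact vy=-23.200
  bounce: vy ← 0.77·23.200 = 17.864
Arc 2: start y=0.000, vy=17.864 → t=3.573, apex=15.956, x_land=26.298, impact vy=-17.864
  bounce: vy ← 0.77·17.864 = 13.755
Arc 3: start y=0.000, vy=13.755 → t=2.751, apex=9.460, x_land=35.487, impact vy=-13.755
  bounce: vy ← 0.77·13.755 = 10.592
Arc 4: start y=0.000, vy=10.592 → t=2.118, apex=5.609, x_land=42.562, impact vy=-10.592
  bounce: vy ← 0.77·10.592 = 8.155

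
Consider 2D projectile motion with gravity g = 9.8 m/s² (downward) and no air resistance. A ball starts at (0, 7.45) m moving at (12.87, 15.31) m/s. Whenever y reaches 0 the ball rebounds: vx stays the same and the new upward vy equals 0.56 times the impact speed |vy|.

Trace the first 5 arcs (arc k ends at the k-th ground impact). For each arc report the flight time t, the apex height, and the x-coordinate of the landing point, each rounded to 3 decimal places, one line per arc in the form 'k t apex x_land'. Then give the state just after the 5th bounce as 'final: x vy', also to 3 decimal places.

Arc 1: start y=7.450, vy=15.310 → t=3.552, apex=19.409, x_land=45.720, impact vy=-19.504
  bounce: vy ← 0.56·19.504 = 10.922
Arc 2: start y=0.000, vy=10.922 → t=2.229, apex=6.087, x_land=74.408, impact vy=-10.922
  bounce: vy ← 0.56·10.922 = 6.117
Arc 3: start y=0.000, vy=6.117 → t=1.248, apex=1.909, x_land=90.474, impact vy=-6.117
  bounce: vy ← 0.56·6.117 = 3.425
Arc 4: start y=0.000, vy=3.425 → t=0.699, apex=0.599, x_land=99.470, impact vy=-3.425
  bounce: vy ← 0.56·3.425 = 1.918
Arc 5: start y=0.000, vy=1.918 → t=0.391, apex=0.188, x_land=104.508, impact vy=-1.918
  bounce: vy ← 0.56·1.918 = 1.074

1 3.552 19.409 45.720
2 2.229 6.087 74.408
3 1.248 1.909 90.474
4 0.699 0.599 99.470
5 0.391 0.188 104.508
final: 104.508 1.074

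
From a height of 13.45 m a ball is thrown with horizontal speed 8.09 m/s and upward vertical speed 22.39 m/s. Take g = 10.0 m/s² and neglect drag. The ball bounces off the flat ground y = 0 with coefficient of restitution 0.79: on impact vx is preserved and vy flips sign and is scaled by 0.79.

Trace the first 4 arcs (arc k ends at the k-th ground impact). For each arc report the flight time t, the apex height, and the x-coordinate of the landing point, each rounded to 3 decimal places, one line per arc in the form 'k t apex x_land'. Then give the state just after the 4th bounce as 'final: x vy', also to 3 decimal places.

1 5.014 38.516 40.567
2 4.385 24.038 76.043
3 3.464 15.002 104.070
4 2.737 9.363 126.210
final: 126.210 10.810

Arc 1: start y=13.450, vy=22.390 → t=5.014, apex=38.516, x_land=40.567, impact vy=-27.754
  bounce: vy ← 0.79·27.754 = 21.926
Arc 2: start y=0.000, vy=21.926 → t=4.385, apex=24.038, x_land=76.043, impact vy=-21.926
  bounce: vy ← 0.79·21.926 = 17.322
Arc 3: start y=0.000, vy=17.322 → t=3.464, apex=15.002, x_land=104.070, impact vy=-17.322
  bounce: vy ← 0.79·17.322 = 13.684
Arc 4: start y=0.000, vy=13.684 → t=2.737, apex=9.363, x_land=126.210, impact vy=-13.684
  bounce: vy ← 0.79·13.684 = 10.810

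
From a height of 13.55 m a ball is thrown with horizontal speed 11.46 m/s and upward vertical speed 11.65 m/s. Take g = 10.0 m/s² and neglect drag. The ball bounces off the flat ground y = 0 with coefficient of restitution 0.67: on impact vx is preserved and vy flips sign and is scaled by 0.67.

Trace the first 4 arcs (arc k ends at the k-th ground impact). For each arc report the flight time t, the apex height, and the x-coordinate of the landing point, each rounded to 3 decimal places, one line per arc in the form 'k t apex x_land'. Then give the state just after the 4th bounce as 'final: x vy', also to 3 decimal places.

Arc 1: start y=13.550, vy=11.650 → t=3.182, apex=20.336, x_land=36.463, impact vy=-20.167
  bounce: vy ← 0.67·20.167 = 13.512
Arc 2: start y=0.000, vy=13.512 → t=2.702, apex=9.129, x_land=67.433, impact vy=-13.512
  bounce: vy ← 0.67·13.512 = 9.053
Arc 3: start y=0.000, vy=9.053 → t=1.811, apex=4.098, x_land=88.182, impact vy=-9.053
  bounce: vy ← 0.67·9.053 = 6.066
Arc 4: start y=0.000, vy=6.066 → t=1.213, apex=1.840, x_land=102.085, impact vy=-6.066
  bounce: vy ← 0.67·6.066 = 4.064

1 3.182 20.336 36.463
2 2.702 9.129 67.433
3 1.811 4.098 88.182
4 1.213 1.840 102.085
final: 102.085 4.064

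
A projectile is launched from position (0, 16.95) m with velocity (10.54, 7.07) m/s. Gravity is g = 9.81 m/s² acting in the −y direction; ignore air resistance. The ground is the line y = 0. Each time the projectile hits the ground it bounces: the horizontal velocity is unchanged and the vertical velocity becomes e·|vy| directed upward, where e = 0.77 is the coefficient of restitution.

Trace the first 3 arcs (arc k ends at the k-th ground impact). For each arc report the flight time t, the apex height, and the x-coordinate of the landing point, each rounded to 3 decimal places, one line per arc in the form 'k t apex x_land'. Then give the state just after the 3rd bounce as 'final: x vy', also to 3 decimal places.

1 2.714 19.498 28.610
2 3.070 11.560 60.972
3 2.364 6.854 85.891
final: 85.891 8.929

Arc 1: start y=16.950, vy=7.070 → t=2.714, apex=19.498, x_land=28.610, impact vy=-19.559
  bounce: vy ← 0.77·19.559 = 15.060
Arc 2: start y=0.000, vy=15.060 → t=3.070, apex=11.560, x_land=60.972, impact vy=-15.060
  bounce: vy ← 0.77·15.060 = 11.596
Arc 3: start y=0.000, vy=11.596 → t=2.364, apex=6.854, x_land=85.891, impact vy=-11.596
  bounce: vy ← 0.77·11.596 = 8.929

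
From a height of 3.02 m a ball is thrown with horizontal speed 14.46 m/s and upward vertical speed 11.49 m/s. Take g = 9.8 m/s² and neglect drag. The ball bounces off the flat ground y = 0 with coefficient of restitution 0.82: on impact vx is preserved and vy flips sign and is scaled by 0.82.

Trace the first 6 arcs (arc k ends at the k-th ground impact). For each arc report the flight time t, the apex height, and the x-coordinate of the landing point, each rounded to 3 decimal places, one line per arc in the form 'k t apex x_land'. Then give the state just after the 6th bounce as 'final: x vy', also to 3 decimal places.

Arc 1: start y=3.020, vy=11.490 → t=2.583, apex=9.756, x_land=37.357, impact vy=-13.828
  bounce: vy ← 0.82·13.828 = 11.339
Arc 2: start y=0.000, vy=11.339 → t=2.314, apex=6.560, x_land=70.818, impact vy=-11.339
  bounce: vy ← 0.82·11.339 = 9.298
Arc 3: start y=0.000, vy=9.298 → t=1.898, apex=4.411, x_land=98.257, impact vy=-9.298
  bounce: vy ← 0.82·9.298 = 7.624
Arc 4: start y=0.000, vy=7.624 → t=1.556, apex=2.966, x_land=120.756, impact vy=-7.624
  bounce: vy ← 0.82·7.624 = 6.252
Arc 5: start y=0.000, vy=6.252 → t=1.276, apex=1.994, x_land=139.206, impact vy=-6.252
  bounce: vy ← 0.82·6.252 = 5.127
Arc 6: start y=0.000, vy=5.127 → t=1.046, apex=1.341, x_land=154.334, impact vy=-5.127
  bounce: vy ← 0.82·5.127 = 4.204

1 2.583 9.756 37.357
2 2.314 6.560 70.818
3 1.898 4.411 98.257
4 1.556 2.966 120.756
5 1.276 1.994 139.206
6 1.046 1.341 154.334
final: 154.334 4.204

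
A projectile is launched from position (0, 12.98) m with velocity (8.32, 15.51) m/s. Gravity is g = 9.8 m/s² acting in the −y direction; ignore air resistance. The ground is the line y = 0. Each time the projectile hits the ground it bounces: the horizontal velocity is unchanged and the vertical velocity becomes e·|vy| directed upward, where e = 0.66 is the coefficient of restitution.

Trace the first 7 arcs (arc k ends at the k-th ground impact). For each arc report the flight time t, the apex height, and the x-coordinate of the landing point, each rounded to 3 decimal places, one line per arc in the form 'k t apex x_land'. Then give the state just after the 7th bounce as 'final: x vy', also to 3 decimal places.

1 3.853 25.253 32.056
2 2.997 11.000 56.988
3 1.978 4.792 73.443
4 1.305 2.087 84.303
5 0.862 0.909 91.471
6 0.569 0.396 96.202
7 0.375 0.173 99.325
final: 99.325 1.214

Arc 1: start y=12.980, vy=15.510 → t=3.853, apex=25.253, x_land=32.056, impact vy=-22.248
  bounce: vy ← 0.66·22.248 = 14.684
Arc 2: start y=0.000, vy=14.684 → t=2.997, apex=11.000, x_land=56.988, impact vy=-14.684
  bounce: vy ← 0.66·14.684 = 9.691
Arc 3: start y=0.000, vy=9.691 → t=1.978, apex=4.792, x_land=73.443, impact vy=-9.691
  bounce: vy ← 0.66·9.691 = 6.396
Arc 4: start y=0.000, vy=6.396 → t=1.305, apex=2.087, x_land=84.303, impact vy=-6.396
  bounce: vy ← 0.66·6.396 = 4.221
Arc 5: start y=0.000, vy=4.221 → t=0.862, apex=0.909, x_land=91.471, impact vy=-4.221
  bounce: vy ← 0.66·4.221 = 2.786
Arc 6: start y=0.000, vy=2.786 → t=0.569, apex=0.396, x_land=96.202, impact vy=-2.786
  bounce: vy ← 0.66·2.786 = 1.839
Arc 7: start y=0.000, vy=1.839 → t=0.375, apex=0.173, x_land=99.325, impact vy=-1.839
  bounce: vy ← 0.66·1.839 = 1.214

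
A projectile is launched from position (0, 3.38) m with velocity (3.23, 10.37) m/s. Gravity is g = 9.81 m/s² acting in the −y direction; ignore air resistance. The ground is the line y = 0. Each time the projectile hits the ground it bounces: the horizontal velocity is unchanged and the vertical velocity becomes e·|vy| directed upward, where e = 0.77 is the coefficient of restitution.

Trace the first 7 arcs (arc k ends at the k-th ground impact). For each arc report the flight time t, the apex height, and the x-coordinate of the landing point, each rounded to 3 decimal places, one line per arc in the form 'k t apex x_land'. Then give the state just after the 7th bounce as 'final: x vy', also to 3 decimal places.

Arc 1: start y=3.380, vy=10.370 → t=2.401, apex=8.861, x_land=7.756, impact vy=-13.185
  bounce: vy ← 0.77·13.185 = 10.153
Arc 2: start y=0.000, vy=10.153 → t=2.070, apex=5.254, x_land=14.441, impact vy=-10.153
  bounce: vy ← 0.77·10.153 = 7.818
Arc 3: start y=0.000, vy=7.818 → t=1.594, apex=3.115, x_land=19.589, impact vy=-7.818
  bounce: vy ← 0.77·7.818 = 6.020
Arc 4: start y=0.000, vy=6.020 → t=1.227, apex=1.847, x_land=23.553, impact vy=-6.020
  bounce: vy ← 0.77·6.020 = 4.635
Arc 5: start y=0.000, vy=4.635 → t=0.945, apex=1.095, x_land=26.606, impact vy=-4.635
  bounce: vy ← 0.77·4.635 = 3.569
Arc 6: start y=0.000, vy=3.569 → t=0.728, apex=0.649, x_land=28.956, impact vy=-3.569
  bounce: vy ← 0.77·3.569 = 2.748
Arc 7: start y=0.000, vy=2.748 → t=0.560, apex=0.385, x_land=30.765, impact vy=-2.748
  bounce: vy ← 0.77·2.748 = 2.116

1 2.401 8.861 7.756
2 2.070 5.254 14.441
3 1.594 3.115 19.589
4 1.227 1.847 23.553
5 0.945 1.095 26.606
6 0.728 0.649 28.956
7 0.560 0.385 30.765
final: 30.765 2.116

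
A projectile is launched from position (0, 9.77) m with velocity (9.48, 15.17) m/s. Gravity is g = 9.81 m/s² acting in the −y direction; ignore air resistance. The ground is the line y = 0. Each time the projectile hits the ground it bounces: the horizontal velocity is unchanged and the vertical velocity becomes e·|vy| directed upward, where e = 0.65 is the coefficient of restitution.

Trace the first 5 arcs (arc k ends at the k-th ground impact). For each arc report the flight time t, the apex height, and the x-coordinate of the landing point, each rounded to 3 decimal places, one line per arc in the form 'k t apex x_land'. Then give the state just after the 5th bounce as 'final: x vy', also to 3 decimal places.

1 3.640 21.499 34.507
2 2.722 9.083 60.308
3 1.769 3.838 77.079
4 1.150 1.621 87.981
5 0.747 0.685 95.066
final: 95.066 2.383

Arc 1: start y=9.770, vy=15.170 → t=3.640, apex=21.499, x_land=34.507, impact vy=-20.538
  bounce: vy ← 0.65·20.538 = 13.350
Arc 2: start y=0.000, vy=13.350 → t=2.722, apex=9.083, x_land=60.308, impact vy=-13.350
  bounce: vy ← 0.65·13.350 = 8.677
Arc 3: start y=0.000, vy=8.677 → t=1.769, apex=3.838, x_land=77.079, impact vy=-8.677
  bounce: vy ← 0.65·8.677 = 5.640
Arc 4: start y=0.000, vy=5.640 → t=1.150, apex=1.621, x_land=87.981, impact vy=-5.640
  bounce: vy ← 0.65·5.640 = 3.666
Arc 5: start y=0.000, vy=3.666 → t=0.747, apex=0.685, x_land=95.066, impact vy=-3.666
  bounce: vy ← 0.65·3.666 = 2.383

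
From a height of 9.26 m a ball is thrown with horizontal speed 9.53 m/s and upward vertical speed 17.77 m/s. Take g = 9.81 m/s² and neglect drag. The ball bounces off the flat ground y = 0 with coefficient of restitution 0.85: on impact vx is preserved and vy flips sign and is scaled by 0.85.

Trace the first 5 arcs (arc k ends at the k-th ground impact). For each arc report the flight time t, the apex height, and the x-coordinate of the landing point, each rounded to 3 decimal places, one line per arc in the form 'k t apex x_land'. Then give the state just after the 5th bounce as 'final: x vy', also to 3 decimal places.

Arc 1: start y=9.260, vy=17.770 → t=4.085, apex=25.354, x_land=38.930, impact vy=-22.304
  bounce: vy ← 0.85·22.304 = 18.958
Arc 2: start y=0.000, vy=18.958 → t=3.865, apex=18.319, x_land=75.764, impact vy=-18.958
  bounce: vy ← 0.85·18.958 = 16.114
Arc 3: start y=0.000, vy=16.114 → t=3.285, apex=13.235, x_land=107.073, impact vy=-16.114
  bounce: vy ← 0.85·16.114 = 13.697
Arc 4: start y=0.000, vy=13.697 → t=2.793, apex=9.562, x_land=133.685, impact vy=-13.697
  bounce: vy ← 0.85·13.697 = 11.643
Arc 5: start y=0.000, vy=11.643 → t=2.374, apex=6.909, x_land=156.306, impact vy=-11.643
  bounce: vy ← 0.85·11.643 = 9.896

1 4.085 25.354 38.930
2 3.865 18.319 75.764
3 3.285 13.235 107.073
4 2.793 9.562 133.685
5 2.374 6.909 156.306
final: 156.306 9.896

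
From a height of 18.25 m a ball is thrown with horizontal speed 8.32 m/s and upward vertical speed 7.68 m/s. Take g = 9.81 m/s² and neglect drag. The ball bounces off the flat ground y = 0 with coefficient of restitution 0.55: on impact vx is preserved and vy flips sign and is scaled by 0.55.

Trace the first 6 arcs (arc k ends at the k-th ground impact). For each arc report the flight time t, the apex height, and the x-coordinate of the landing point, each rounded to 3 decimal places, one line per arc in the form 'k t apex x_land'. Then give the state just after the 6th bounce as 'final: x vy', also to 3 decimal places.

Arc 1: start y=18.250, vy=7.680 → t=2.865, apex=21.256, x_land=23.833, impact vy=-20.422
  bounce: vy ← 0.55·20.422 = 11.232
Arc 2: start y=0.000, vy=11.232 → t=2.290, apex=6.430, x_land=42.885, impact vy=-11.232
  bounce: vy ← 0.55·11.232 = 6.178
Arc 3: start y=0.000, vy=6.178 → t=1.259, apex=1.945, x_land=53.364, impact vy=-6.178
  bounce: vy ← 0.55·6.178 = 3.398
Arc 4: start y=0.000, vy=3.398 → t=0.693, apex=0.588, x_land=59.127, impact vy=-3.398
  bounce: vy ← 0.55·3.398 = 1.869
Arc 5: start y=0.000, vy=1.869 → t=0.381, apex=0.178, x_land=62.297, impact vy=-1.869
  bounce: vy ← 0.55·1.869 = 1.028
Arc 6: start y=0.000, vy=1.028 → t=0.210, apex=0.054, x_land=64.040, impact vy=-1.028
  bounce: vy ← 0.55·1.028 = 0.565

1 2.865 21.256 23.833
2 2.290 6.430 42.885
3 1.259 1.945 53.364
4 0.693 0.588 59.127
5 0.381 0.178 62.297
6 0.210 0.054 64.040
final: 64.040 0.565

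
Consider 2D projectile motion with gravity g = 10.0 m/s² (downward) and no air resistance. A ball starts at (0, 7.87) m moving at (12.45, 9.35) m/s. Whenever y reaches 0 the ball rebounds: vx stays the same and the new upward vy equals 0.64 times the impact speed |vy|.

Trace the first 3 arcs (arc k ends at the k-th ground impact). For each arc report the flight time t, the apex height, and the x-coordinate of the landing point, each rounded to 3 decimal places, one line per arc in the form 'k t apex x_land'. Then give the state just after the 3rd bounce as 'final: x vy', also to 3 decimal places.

Arc 1: start y=7.870, vy=9.350 → t=2.500, apex=12.241, x_land=31.121, impact vy=-15.647
  bounce: vy ← 0.64·15.647 = 10.014
Arc 2: start y=0.000, vy=10.014 → t=2.003, apex=5.014, x_land=56.056, impact vy=-10.014
  bounce: vy ← 0.64·10.014 = 6.409
Arc 3: start y=0.000, vy=6.409 → t=1.282, apex=2.054, x_land=72.014, impact vy=-6.409
  bounce: vy ← 0.64·6.409 = 4.102

1 2.500 12.241 31.121
2 2.003 5.014 56.056
3 1.282 2.054 72.014
final: 72.014 4.102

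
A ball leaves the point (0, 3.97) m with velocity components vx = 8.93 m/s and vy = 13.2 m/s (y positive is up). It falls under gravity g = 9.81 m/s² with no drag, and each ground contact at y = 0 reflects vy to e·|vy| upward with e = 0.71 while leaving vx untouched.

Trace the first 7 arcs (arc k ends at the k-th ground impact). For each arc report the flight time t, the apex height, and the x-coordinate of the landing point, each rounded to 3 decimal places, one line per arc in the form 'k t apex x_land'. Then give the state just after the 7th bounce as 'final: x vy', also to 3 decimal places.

1 2.964 12.851 26.470
2 2.298 6.478 46.995
3 1.632 3.266 61.568
4 1.159 1.646 71.915
5 0.823 0.830 79.261
6 0.584 0.418 84.477
7 0.415 0.211 88.180
final: 88.180 1.444

Arc 1: start y=3.970, vy=13.200 → t=2.964, apex=12.851, x_land=26.470, impact vy=-15.879
  bounce: vy ← 0.71·15.879 = 11.274
Arc 2: start y=0.000, vy=11.274 → t=2.298, apex=6.478, x_land=46.995, impact vy=-11.274
  bounce: vy ← 0.71·11.274 = 8.004
Arc 3: start y=0.000, vy=8.004 → t=1.632, apex=3.266, x_land=61.568, impact vy=-8.004
  bounce: vy ← 0.71·8.004 = 5.683
Arc 4: start y=0.000, vy=5.683 → t=1.159, apex=1.646, x_land=71.915, impact vy=-5.683
  bounce: vy ← 0.71·5.683 = 4.035
Arc 5: start y=0.000, vy=4.035 → t=0.823, apex=0.830, x_land=79.261, impact vy=-4.035
  bounce: vy ← 0.71·4.035 = 2.865
Arc 6: start y=0.000, vy=2.865 → t=0.584, apex=0.418, x_land=84.477, impact vy=-2.865
  bounce: vy ← 0.71·2.865 = 2.034
Arc 7: start y=0.000, vy=2.034 → t=0.415, apex=0.211, x_land=88.180, impact vy=-2.034
  bounce: vy ← 0.71·2.034 = 1.444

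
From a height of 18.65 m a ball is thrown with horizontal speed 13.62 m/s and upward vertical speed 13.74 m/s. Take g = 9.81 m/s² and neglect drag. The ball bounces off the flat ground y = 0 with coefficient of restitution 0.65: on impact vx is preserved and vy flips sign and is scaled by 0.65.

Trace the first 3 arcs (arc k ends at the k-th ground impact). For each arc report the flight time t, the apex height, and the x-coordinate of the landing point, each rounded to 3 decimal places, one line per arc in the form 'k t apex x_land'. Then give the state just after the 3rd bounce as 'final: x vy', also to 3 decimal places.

1 3.801 28.272 51.776
2 3.121 11.945 94.285
3 2.029 5.047 121.915
final: 121.915 6.468

Arc 1: start y=18.650, vy=13.740 → t=3.801, apex=28.272, x_land=51.776, impact vy=-23.552
  bounce: vy ← 0.65·23.552 = 15.309
Arc 2: start y=0.000, vy=15.309 → t=3.121, apex=11.945, x_land=94.285, impact vy=-15.309
  bounce: vy ← 0.65·15.309 = 9.951
Arc 3: start y=0.000, vy=9.951 → t=2.029, apex=5.047, x_land=121.915, impact vy=-9.951
  bounce: vy ← 0.65·9.951 = 6.468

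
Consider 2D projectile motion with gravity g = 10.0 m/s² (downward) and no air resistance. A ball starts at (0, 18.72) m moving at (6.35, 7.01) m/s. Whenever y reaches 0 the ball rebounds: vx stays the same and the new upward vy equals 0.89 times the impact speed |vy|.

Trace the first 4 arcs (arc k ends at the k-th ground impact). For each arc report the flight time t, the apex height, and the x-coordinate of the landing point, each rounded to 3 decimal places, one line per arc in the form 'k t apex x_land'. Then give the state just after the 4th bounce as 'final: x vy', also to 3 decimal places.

1 2.759 21.177 17.520
2 3.663 16.774 40.781
3 3.260 13.287 61.484
4 2.902 10.525 79.910
final: 79.910 12.912

Arc 1: start y=18.720, vy=7.010 → t=2.759, apex=21.177, x_land=17.520, impact vy=-20.580
  bounce: vy ← 0.89·20.580 = 18.316
Arc 2: start y=0.000, vy=18.316 → t=3.663, apex=16.774, x_land=40.781, impact vy=-18.316
  bounce: vy ← 0.89·18.316 = 16.301
Arc 3: start y=0.000, vy=16.301 → t=3.260, apex=13.287, x_land=61.484, impact vy=-16.301
  bounce: vy ← 0.89·16.301 = 14.508
Arc 4: start y=0.000, vy=14.508 → t=2.902, apex=10.525, x_land=79.910, impact vy=-14.508
  bounce: vy ← 0.89·14.508 = 12.912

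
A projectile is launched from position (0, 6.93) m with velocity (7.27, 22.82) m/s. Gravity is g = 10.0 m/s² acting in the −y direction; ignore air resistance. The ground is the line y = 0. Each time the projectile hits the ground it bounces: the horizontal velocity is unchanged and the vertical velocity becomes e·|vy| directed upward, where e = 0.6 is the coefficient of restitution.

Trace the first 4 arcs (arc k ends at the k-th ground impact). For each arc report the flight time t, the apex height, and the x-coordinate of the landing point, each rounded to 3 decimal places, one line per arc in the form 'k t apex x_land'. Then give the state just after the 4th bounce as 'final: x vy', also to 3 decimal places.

1 4.850 32.968 35.258
2 3.081 11.868 57.659
3 1.849 4.273 71.100
4 1.109 1.538 79.165
final: 79.165 3.328

Arc 1: start y=6.930, vy=22.820 → t=4.850, apex=32.968, x_land=35.258, impact vy=-25.678
  bounce: vy ← 0.6·25.678 = 15.407
Arc 2: start y=0.000, vy=15.407 → t=3.081, apex=11.868, x_land=57.659, impact vy=-15.407
  bounce: vy ← 0.6·15.407 = 9.244
Arc 3: start y=0.000, vy=9.244 → t=1.849, apex=4.273, x_land=71.100, impact vy=-9.244
  bounce: vy ← 0.6·9.244 = 5.546
Arc 4: start y=0.000, vy=5.546 → t=1.109, apex=1.538, x_land=79.165, impact vy=-5.546
  bounce: vy ← 0.6·5.546 = 3.328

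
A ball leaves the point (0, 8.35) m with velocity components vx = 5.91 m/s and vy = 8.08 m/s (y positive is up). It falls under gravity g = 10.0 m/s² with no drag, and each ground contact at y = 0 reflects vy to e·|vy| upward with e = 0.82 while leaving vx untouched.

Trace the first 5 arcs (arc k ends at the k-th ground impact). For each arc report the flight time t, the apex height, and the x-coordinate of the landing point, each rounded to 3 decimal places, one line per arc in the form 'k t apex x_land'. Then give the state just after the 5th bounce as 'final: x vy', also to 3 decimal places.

1 2.332 11.614 13.783
2 2.500 7.809 28.555
3 2.050 5.251 40.668
4 1.681 3.531 50.601
5 1.378 2.374 58.746
final: 58.746 5.650

Arc 1: start y=8.350, vy=8.080 → t=2.332, apex=11.614, x_land=13.783, impact vy=-15.241
  bounce: vy ← 0.82·15.241 = 12.498
Arc 2: start y=0.000, vy=12.498 → t=2.500, apex=7.809, x_land=28.555, impact vy=-12.498
  bounce: vy ← 0.82·12.498 = 10.248
Arc 3: start y=0.000, vy=10.248 → t=2.050, apex=5.251, x_land=40.668, impact vy=-10.248
  bounce: vy ← 0.82·10.248 = 8.403
Arc 4: start y=0.000, vy=8.403 → t=1.681, apex=3.531, x_land=50.601, impact vy=-8.403
  bounce: vy ← 0.82·8.403 = 6.891
Arc 5: start y=0.000, vy=6.891 → t=1.378, apex=2.374, x_land=58.746, impact vy=-6.891
  bounce: vy ← 0.82·6.891 = 5.650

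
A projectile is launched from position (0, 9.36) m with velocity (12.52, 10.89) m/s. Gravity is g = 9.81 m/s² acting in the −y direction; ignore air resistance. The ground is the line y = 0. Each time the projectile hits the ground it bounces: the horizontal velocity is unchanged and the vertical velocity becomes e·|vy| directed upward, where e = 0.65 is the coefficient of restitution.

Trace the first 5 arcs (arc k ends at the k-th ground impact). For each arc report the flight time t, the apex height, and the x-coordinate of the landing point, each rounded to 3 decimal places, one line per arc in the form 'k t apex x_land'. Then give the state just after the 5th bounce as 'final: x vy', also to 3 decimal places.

1 2.882 15.404 36.086
2 2.304 6.508 64.930
3 1.497 2.750 83.678
4 0.973 1.162 95.864
5 0.633 0.491 103.786
final: 103.786 2.017

Arc 1: start y=9.360, vy=10.890 → t=2.882, apex=15.404, x_land=36.086, impact vy=-17.385
  bounce: vy ← 0.65·17.385 = 11.300
Arc 2: start y=0.000, vy=11.300 → t=2.304, apex=6.508, x_land=64.930, impact vy=-11.300
  bounce: vy ← 0.65·11.300 = 7.345
Arc 3: start y=0.000, vy=7.345 → t=1.497, apex=2.750, x_land=83.678, impact vy=-7.345
  bounce: vy ← 0.65·7.345 = 4.774
Arc 4: start y=0.000, vy=4.774 → t=0.973, apex=1.162, x_land=95.864, impact vy=-4.774
  bounce: vy ← 0.65·4.774 = 3.103
Arc 5: start y=0.000, vy=3.103 → t=0.633, apex=0.491, x_land=103.786, impact vy=-3.103
  bounce: vy ← 0.65·3.103 = 2.017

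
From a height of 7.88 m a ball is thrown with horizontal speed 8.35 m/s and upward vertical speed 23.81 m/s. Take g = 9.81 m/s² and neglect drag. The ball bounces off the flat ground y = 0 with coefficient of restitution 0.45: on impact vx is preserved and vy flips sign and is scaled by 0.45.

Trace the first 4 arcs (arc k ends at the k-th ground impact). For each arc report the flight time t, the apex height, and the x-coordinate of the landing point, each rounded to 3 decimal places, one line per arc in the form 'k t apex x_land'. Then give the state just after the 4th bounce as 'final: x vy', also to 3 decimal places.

Arc 1: start y=7.880, vy=23.810 → t=5.165, apex=36.775, x_land=43.130, impact vy=-26.861
  bounce: vy ← 0.45·26.861 = 12.088
Arc 2: start y=0.000, vy=12.088 → t=2.464, apex=7.447, x_land=63.707, impact vy=-12.088
  bounce: vy ← 0.45·12.088 = 5.439
Arc 3: start y=0.000, vy=5.439 → t=1.109, apex=1.508, x_land=72.967, impact vy=-5.439
  bounce: vy ← 0.45·5.439 = 2.448
Arc 4: start y=0.000, vy=2.448 → t=0.499, apex=0.305, x_land=77.134, impact vy=-2.448
  bounce: vy ← 0.45·2.448 = 1.101

1 5.165 36.775 43.130
2 2.464 7.447 63.707
3 1.109 1.508 72.967
4 0.499 0.305 77.134
final: 77.134 1.101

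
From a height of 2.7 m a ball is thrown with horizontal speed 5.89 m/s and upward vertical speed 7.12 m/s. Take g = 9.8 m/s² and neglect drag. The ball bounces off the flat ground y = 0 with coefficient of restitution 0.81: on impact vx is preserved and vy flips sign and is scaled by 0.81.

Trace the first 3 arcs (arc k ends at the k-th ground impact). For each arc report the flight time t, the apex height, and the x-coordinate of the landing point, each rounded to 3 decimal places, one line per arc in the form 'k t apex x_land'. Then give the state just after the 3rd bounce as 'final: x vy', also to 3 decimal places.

1 1.765 5.286 10.397
2 1.683 3.468 20.308
3 1.363 2.276 28.336
final: 28.336 5.410

Arc 1: start y=2.700, vy=7.120 → t=1.765, apex=5.286, x_land=10.397, impact vy=-10.179
  bounce: vy ← 0.81·10.179 = 8.245
Arc 2: start y=0.000, vy=8.245 → t=1.683, apex=3.468, x_land=20.308, impact vy=-8.245
  bounce: vy ← 0.81·8.245 = 6.679
Arc 3: start y=0.000, vy=6.679 → t=1.363, apex=2.276, x_land=28.336, impact vy=-6.679
  bounce: vy ← 0.81·6.679 = 5.410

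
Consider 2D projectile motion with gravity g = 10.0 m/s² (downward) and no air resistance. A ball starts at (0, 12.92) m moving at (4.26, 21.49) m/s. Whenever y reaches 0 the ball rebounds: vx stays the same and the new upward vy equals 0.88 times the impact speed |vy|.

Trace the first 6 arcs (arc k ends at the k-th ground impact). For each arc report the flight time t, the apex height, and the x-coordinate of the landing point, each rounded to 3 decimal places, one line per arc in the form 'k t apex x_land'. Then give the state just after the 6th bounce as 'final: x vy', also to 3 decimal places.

Arc 1: start y=12.920, vy=21.490 → t=4.833, apex=36.011, x_land=20.587, impact vy=-26.837
  bounce: vy ← 0.88·26.837 = 23.616
Arc 2: start y=0.000, vy=23.616 → t=4.723, apex=27.887, x_land=40.709, impact vy=-23.616
  bounce: vy ← 0.88·23.616 = 20.783
Arc 3: start y=0.000, vy=20.783 → t=4.157, apex=21.596, x_land=58.415, impact vy=-20.783
  bounce: vy ← 0.88·20.783 = 18.289
Arc 4: start y=0.000, vy=18.289 → t=3.658, apex=16.724, x_land=73.997, impact vy=-18.289
  bounce: vy ← 0.88·18.289 = 16.094
Arc 5: start y=0.000, vy=16.094 → t=3.219, apex=12.951, x_land=87.709, impact vy=-16.094
  bounce: vy ← 0.88·16.094 = 14.163
Arc 6: start y=0.000, vy=14.163 → t=2.833, apex=10.029, x_land=99.776, impact vy=-14.163
  bounce: vy ← 0.88·14.163 = 12.463

1 4.833 36.011 20.587
2 4.723 27.887 40.709
3 4.157 21.596 58.415
4 3.658 16.724 73.997
5 3.219 12.951 87.709
6 2.833 10.029 99.776
final: 99.776 12.463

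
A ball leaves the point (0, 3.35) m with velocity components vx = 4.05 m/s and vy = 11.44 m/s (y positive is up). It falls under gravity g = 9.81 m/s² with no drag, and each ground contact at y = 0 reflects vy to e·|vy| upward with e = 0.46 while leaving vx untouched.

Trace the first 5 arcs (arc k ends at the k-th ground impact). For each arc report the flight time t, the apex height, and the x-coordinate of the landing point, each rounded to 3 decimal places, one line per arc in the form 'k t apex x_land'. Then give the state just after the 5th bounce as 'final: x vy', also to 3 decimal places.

Arc 1: start y=3.350, vy=11.440 → t=2.595, apex=10.020, x_land=10.512, impact vy=-14.021
  bounce: vy ← 0.46·14.021 = 6.450
Arc 2: start y=0.000, vy=6.450 → t=1.315, apex=2.120, x_land=15.837, impact vy=-6.450
  bounce: vy ← 0.46·6.450 = 2.967
Arc 3: start y=0.000, vy=2.967 → t=0.605, apex=0.449, x_land=18.287, impact vy=-2.967
  bounce: vy ← 0.46·2.967 = 1.365
Arc 4: start y=0.000, vy=1.365 → t=0.278, apex=0.095, x_land=19.414, impact vy=-1.365
  bounce: vy ← 0.46·1.365 = 0.628
Arc 5: start y=0.000, vy=0.628 → t=0.128, apex=0.020, x_land=19.932, impact vy=-0.628
  bounce: vy ← 0.46·0.628 = 0.289

1 2.595 10.020 10.512
2 1.315 2.120 15.837
3 0.605 0.449 18.287
4 0.278 0.095 19.414
5 0.128 0.020 19.932
final: 19.932 0.289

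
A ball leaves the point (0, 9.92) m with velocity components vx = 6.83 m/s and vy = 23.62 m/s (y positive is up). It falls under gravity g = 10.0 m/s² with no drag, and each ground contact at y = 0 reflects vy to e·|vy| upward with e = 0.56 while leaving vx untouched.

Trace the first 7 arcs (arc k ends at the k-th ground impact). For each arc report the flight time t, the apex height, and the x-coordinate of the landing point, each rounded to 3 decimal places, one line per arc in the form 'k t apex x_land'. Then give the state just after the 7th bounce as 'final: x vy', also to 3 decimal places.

1 5.112 37.815 34.916
2 3.080 11.859 55.953
3 1.725 3.719 67.734
4 0.966 1.166 74.331
5 0.541 0.366 78.025
6 0.303 0.115 80.094
7 0.170 0.036 81.253
final: 81.253 0.475

Arc 1: start y=9.920, vy=23.620 → t=5.112, apex=37.815, x_land=34.916, impact vy=-27.501
  bounce: vy ← 0.56·27.501 = 15.401
Arc 2: start y=0.000, vy=15.401 → t=3.080, apex=11.859, x_land=55.953, impact vy=-15.401
  bounce: vy ← 0.56·15.401 = 8.624
Arc 3: start y=0.000, vy=8.624 → t=1.725, apex=3.719, x_land=67.734, impact vy=-8.624
  bounce: vy ← 0.56·8.624 = 4.830
Arc 4: start y=0.000, vy=4.830 → t=0.966, apex=1.166, x_land=74.331, impact vy=-4.830
  bounce: vy ← 0.56·4.830 = 2.705
Arc 5: start y=0.000, vy=2.705 → t=0.541, apex=0.366, x_land=78.025, impact vy=-2.705
  bounce: vy ← 0.56·2.705 = 1.515
Arc 6: start y=0.000, vy=1.515 → t=0.303, apex=0.115, x_land=80.094, impact vy=-1.515
  bounce: vy ← 0.56·1.515 = 0.848
Arc 7: start y=0.000, vy=0.848 → t=0.170, apex=0.036, x_land=81.253, impact vy=-0.848
  bounce: vy ← 0.56·0.848 = 0.475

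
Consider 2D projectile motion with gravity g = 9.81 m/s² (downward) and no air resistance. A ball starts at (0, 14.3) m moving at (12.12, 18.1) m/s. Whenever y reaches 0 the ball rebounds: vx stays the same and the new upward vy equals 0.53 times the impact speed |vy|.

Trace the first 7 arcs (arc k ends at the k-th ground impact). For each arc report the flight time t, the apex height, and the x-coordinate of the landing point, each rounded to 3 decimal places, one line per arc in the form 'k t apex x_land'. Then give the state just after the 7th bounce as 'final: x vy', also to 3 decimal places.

1 4.359 30.998 52.830
2 2.665 8.707 85.127
3 1.412 2.446 102.244
4 0.749 0.687 111.316
5 0.397 0.193 116.124
6 0.210 0.054 118.672
7 0.111 0.015 120.023
final: 120.023 0.290

Arc 1: start y=14.300, vy=18.100 → t=4.359, apex=30.998, x_land=52.830, impact vy=-24.661
  bounce: vy ← 0.53·24.661 = 13.070
Arc 2: start y=0.000, vy=13.070 → t=2.665, apex=8.707, x_land=85.127, impact vy=-13.070
  bounce: vy ← 0.53·13.070 = 6.927
Arc 3: start y=0.000, vy=6.927 → t=1.412, apex=2.446, x_land=102.244, impact vy=-6.927
  bounce: vy ← 0.53·6.927 = 3.671
Arc 4: start y=0.000, vy=3.671 → t=0.749, apex=0.687, x_land=111.316, impact vy=-3.671
  bounce: vy ← 0.53·3.671 = 1.946
Arc 5: start y=0.000, vy=1.946 → t=0.397, apex=0.193, x_land=116.124, impact vy=-1.946
  bounce: vy ← 0.53·1.946 = 1.031
Arc 6: start y=0.000, vy=1.031 → t=0.210, apex=0.054, x_land=118.672, impact vy=-1.031
  bounce: vy ← 0.53·1.031 = 0.547
Arc 7: start y=0.000, vy=0.547 → t=0.111, apex=0.015, x_land=120.023, impact vy=-0.547
  bounce: vy ← 0.53·0.547 = 0.290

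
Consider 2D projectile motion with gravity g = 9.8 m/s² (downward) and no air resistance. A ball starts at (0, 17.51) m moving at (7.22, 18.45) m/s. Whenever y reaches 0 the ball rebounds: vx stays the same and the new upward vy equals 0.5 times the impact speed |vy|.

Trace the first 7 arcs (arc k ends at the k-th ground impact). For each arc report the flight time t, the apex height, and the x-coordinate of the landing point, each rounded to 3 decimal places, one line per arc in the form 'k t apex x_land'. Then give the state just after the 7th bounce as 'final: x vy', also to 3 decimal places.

Arc 1: start y=17.510, vy=18.450 → t=4.551, apex=34.877, x_land=32.855, impact vy=-26.146
  bounce: vy ← 0.5·26.146 = 13.073
Arc 2: start y=0.000, vy=13.073 → t=2.668, apex=8.719, x_land=52.118, impact vy=-13.073
  bounce: vy ← 0.5·13.073 = 6.536
Arc 3: start y=0.000, vy=6.536 → t=1.334, apex=2.180, x_land=61.749, impact vy=-6.536
  bounce: vy ← 0.5·6.536 = 3.268
Arc 4: start y=0.000, vy=3.268 → t=0.667, apex=0.545, x_land=66.565, impact vy=-3.268
  bounce: vy ← 0.5·3.268 = 1.634
Arc 5: start y=0.000, vy=1.634 → t=0.333, apex=0.136, x_land=68.972, impact vy=-1.634
  bounce: vy ← 0.5·1.634 = 0.817
Arc 6: start y=0.000, vy=0.817 → t=0.167, apex=0.034, x_land=70.176, impact vy=-0.817
  bounce: vy ← 0.5·0.817 = 0.409
Arc 7: start y=0.000, vy=0.409 → t=0.083, apex=0.009, x_land=70.778, impact vy=-0.409
  bounce: vy ← 0.5·0.409 = 0.204

1 4.551 34.877 32.855
2 2.668 8.719 52.118
3 1.334 2.180 61.749
4 0.667 0.545 66.565
5 0.333 0.136 68.972
6 0.167 0.034 70.176
7 0.083 0.009 70.778
final: 70.778 0.204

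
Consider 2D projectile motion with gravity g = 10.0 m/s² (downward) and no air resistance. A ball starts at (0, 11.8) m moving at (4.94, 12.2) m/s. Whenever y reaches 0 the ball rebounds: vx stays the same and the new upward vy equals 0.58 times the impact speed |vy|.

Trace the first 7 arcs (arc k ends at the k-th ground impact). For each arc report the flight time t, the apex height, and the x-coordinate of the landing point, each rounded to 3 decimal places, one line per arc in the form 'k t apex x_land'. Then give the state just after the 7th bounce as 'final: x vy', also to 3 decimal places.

1 3.182 19.242 15.718
2 2.276 6.473 26.959
3 1.320 2.178 33.479
4 0.766 0.733 37.261
5 0.444 0.246 39.454
6 0.258 0.083 40.727
7 0.149 0.028 41.464
final: 41.464 0.433

Arc 1: start y=11.800, vy=12.200 → t=3.182, apex=19.242, x_land=15.718, impact vy=-19.617
  bounce: vy ← 0.58·19.617 = 11.378
Arc 2: start y=0.000, vy=11.378 → t=2.276, apex=6.473, x_land=26.959, impact vy=-11.378
  bounce: vy ← 0.58·11.378 = 6.599
Arc 3: start y=0.000, vy=6.599 → t=1.320, apex=2.178, x_land=33.479, impact vy=-6.599
  bounce: vy ← 0.58·6.599 = 3.828
Arc 4: start y=0.000, vy=3.828 → t=0.766, apex=0.733, x_land=37.261, impact vy=-3.828
  bounce: vy ← 0.58·3.828 = 2.220
Arc 5: start y=0.000, vy=2.220 → t=0.444, apex=0.246, x_land=39.454, impact vy=-2.220
  bounce: vy ← 0.58·2.220 = 1.288
Arc 6: start y=0.000, vy=1.288 → t=0.258, apex=0.083, x_land=40.727, impact vy=-1.288
  bounce: vy ← 0.58·1.288 = 0.747
Arc 7: start y=0.000, vy=0.747 → t=0.149, apex=0.028, x_land=41.464, impact vy=-0.747
  bounce: vy ← 0.58·0.747 = 0.433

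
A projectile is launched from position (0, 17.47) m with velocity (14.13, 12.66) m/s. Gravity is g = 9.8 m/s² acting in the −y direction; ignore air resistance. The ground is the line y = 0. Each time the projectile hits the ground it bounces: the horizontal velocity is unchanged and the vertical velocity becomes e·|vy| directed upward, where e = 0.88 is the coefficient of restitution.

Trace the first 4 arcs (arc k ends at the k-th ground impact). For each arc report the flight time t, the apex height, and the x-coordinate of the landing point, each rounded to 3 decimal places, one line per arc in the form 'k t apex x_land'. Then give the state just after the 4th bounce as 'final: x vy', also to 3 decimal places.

Arc 1: start y=17.470, vy=12.660 → t=3.580, apex=25.647, x_land=50.581, impact vy=-22.421
  bounce: vy ← 0.88·22.421 = 19.730
Arc 2: start y=0.000, vy=19.730 → t=4.027, apex=19.861, x_land=107.476, impact vy=-19.730
  bounce: vy ← 0.88·19.730 = 17.363
Arc 3: start y=0.000, vy=17.363 → t=3.543, apex=15.381, x_land=157.544, impact vy=-17.363
  bounce: vy ← 0.88·17.363 = 15.279
Arc 4: start y=0.000, vy=15.279 → t=3.118, apex=11.911, x_land=201.604, impact vy=-15.279
  bounce: vy ← 0.88·15.279 = 13.446

1 3.580 25.647 50.581
2 4.027 19.861 107.476
3 3.543 15.381 157.544
4 3.118 11.911 201.604
final: 201.604 13.446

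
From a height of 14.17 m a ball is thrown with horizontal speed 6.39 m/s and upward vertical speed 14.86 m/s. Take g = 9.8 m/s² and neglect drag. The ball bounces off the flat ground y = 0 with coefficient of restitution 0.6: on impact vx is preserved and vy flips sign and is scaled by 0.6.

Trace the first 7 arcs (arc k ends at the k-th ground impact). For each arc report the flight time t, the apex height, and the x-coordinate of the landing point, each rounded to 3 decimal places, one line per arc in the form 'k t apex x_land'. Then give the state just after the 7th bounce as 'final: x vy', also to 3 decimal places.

Arc 1: start y=14.170, vy=14.860 → t=3.795, apex=25.436, x_land=24.248, impact vy=-22.328
  bounce: vy ← 0.6·22.328 = 13.397
Arc 2: start y=0.000, vy=13.397 → t=2.734, apex=9.157, x_land=41.719, impact vy=-13.397
  bounce: vy ← 0.6·13.397 = 8.038
Arc 3: start y=0.000, vy=8.038 → t=1.640, apex=3.297, x_land=52.201, impact vy=-8.038
  bounce: vy ← 0.6·8.038 = 4.823
Arc 4: start y=0.000, vy=4.823 → t=0.984, apex=1.187, x_land=58.491, impact vy=-4.823
  bounce: vy ← 0.6·4.823 = 2.894
Arc 5: start y=0.000, vy=2.894 → t=0.591, apex=0.427, x_land=62.265, impact vy=-2.894
  bounce: vy ← 0.6·2.894 = 1.736
Arc 6: start y=0.000, vy=1.736 → t=0.354, apex=0.154, x_land=64.529, impact vy=-1.736
  bounce: vy ← 0.6·1.736 = 1.042
Arc 7: start y=0.000, vy=1.042 → t=0.213, apex=0.055, x_land=65.887, impact vy=-1.042
  bounce: vy ← 0.6·1.042 = 0.625

1 3.795 25.436 24.248
2 2.734 9.157 41.719
3 1.640 3.297 52.201
4 0.984 1.187 58.491
5 0.591 0.427 62.265
6 0.354 0.154 64.529
7 0.213 0.055 65.887
final: 65.887 0.625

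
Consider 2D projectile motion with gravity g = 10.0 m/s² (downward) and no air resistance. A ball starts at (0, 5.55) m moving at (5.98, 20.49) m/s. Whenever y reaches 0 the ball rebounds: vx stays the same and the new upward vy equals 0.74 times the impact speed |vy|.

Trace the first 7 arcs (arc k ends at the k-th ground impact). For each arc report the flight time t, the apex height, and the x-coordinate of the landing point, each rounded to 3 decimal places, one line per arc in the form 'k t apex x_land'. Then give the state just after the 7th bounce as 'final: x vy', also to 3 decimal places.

Arc 1: start y=5.550, vy=20.490 → t=4.353, apex=26.542, x_land=26.031, impact vy=-23.040
  bounce: vy ← 0.74·23.040 = 17.050
Arc 2: start y=0.000, vy=17.050 → t=3.410, apex=14.534, x_land=46.422, impact vy=-17.050
  bounce: vy ← 0.74·17.050 = 12.617
Arc 3: start y=0.000, vy=12.617 → t=2.523, apex=7.959, x_land=61.512, impact vy=-12.617
  bounce: vy ← 0.74·12.617 = 9.336
Arc 4: start y=0.000, vy=9.336 → t=1.867, apex=4.358, x_land=72.678, impact vy=-9.336
  bounce: vy ← 0.74·9.336 = 6.909
Arc 5: start y=0.000, vy=6.909 → t=1.382, apex=2.387, x_land=80.941, impact vy=-6.909
  bounce: vy ← 0.74·6.909 = 5.113
Arc 6: start y=0.000, vy=5.113 → t=1.023, apex=1.307, x_land=87.056, impact vy=-5.113
  bounce: vy ← 0.74·5.113 = 3.783
Arc 7: start y=0.000, vy=3.783 → t=0.757, apex=0.716, x_land=91.581, impact vy=-3.783
  bounce: vy ← 0.74·3.783 = 2.800

1 4.353 26.542 26.031
2 3.410 14.534 46.422
3 2.523 7.959 61.512
4 1.867 4.358 72.678
5 1.382 2.387 80.941
6 1.023 1.307 87.056
7 0.757 0.716 91.581
final: 91.581 2.800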